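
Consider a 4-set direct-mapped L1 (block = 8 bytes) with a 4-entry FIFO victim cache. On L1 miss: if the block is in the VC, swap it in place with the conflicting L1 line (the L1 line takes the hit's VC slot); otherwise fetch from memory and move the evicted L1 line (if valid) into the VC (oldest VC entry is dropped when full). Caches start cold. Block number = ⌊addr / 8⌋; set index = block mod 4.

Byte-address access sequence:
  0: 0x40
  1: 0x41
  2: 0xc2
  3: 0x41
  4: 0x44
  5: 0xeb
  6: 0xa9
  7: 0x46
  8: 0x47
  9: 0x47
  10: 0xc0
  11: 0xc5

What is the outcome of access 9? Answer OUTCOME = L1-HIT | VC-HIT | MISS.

OUTCOME = L1-HIT

0: 0x40 (blk 8, set 0) → MISS  vc=[]
1: 0x41 (blk 8, set 0) → L1-HIT  vc=[]
2: 0xc2 (blk 24, set 0) → MISS  vc=[8]
3: 0x41 (blk 8, set 0) → VC-HIT  vc=[24]
4: 0x44 (blk 8, set 0) → L1-HIT  vc=[24]
5: 0xeb (blk 29, set 1) → MISS  vc=[24]
6: 0xa9 (blk 21, set 1) → MISS  vc=[24, 29]
7: 0x46 (blk 8, set 0) → L1-HIT  vc=[24, 29]
8: 0x47 (blk 8, set 0) → L1-HIT  vc=[24, 29]
9: 0x47 (blk 8, set 0) → L1-HIT  vc=[24, 29]
10: 0xc0 (blk 24, set 0) → VC-HIT  vc=[8, 29]
11: 0xc5 (blk 24, set 0) → L1-HIT  vc=[8, 29]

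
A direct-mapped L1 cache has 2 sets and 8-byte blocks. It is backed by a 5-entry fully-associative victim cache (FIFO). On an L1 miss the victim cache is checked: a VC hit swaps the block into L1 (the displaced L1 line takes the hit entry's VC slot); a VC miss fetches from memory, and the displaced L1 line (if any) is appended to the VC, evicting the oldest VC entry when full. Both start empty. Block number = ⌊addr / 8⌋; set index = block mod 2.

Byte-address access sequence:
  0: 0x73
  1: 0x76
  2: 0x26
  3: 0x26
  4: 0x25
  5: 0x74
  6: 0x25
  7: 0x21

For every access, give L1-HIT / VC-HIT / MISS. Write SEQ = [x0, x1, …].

#0 0x73→b14/s0 MISS; vc=[]
#1 0x76→b14/s0 L1-HIT; vc=[]
#2 0x26→b4/s0 MISS; vc=[14]
#3 0x26→b4/s0 L1-HIT; vc=[14]
#4 0x25→b4/s0 L1-HIT; vc=[14]
#5 0x74→b14/s0 VC-HIT; vc=[4]
#6 0x25→b4/s0 VC-HIT; vc=[14]
#7 0x21→b4/s0 L1-HIT; vc=[14]

SEQ = [MISS, L1-HIT, MISS, L1-HIT, L1-HIT, VC-HIT, VC-HIT, L1-HIT]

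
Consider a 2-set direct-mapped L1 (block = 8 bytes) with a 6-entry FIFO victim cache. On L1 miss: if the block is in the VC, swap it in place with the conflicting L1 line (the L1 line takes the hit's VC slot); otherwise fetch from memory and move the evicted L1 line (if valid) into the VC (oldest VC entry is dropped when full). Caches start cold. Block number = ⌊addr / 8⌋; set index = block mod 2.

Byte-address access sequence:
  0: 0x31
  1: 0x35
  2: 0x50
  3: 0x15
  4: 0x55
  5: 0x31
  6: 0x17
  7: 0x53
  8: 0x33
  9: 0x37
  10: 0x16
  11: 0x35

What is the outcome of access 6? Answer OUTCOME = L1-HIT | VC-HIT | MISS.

  [0] addr=0x31 blk=6 s=0: MISS | VC []
  [1] addr=0x35 blk=6 s=0: L1-HIT | VC []
  [2] addr=0x50 blk=10 s=0: MISS | VC [6]
  [3] addr=0x15 blk=2 s=0: MISS | VC [6, 10]
  [4] addr=0x55 blk=10 s=0: VC-HIT | VC [6, 2]
  [5] addr=0x31 blk=6 s=0: VC-HIT | VC [10, 2]
  [6] addr=0x17 blk=2 s=0: VC-HIT | VC [10, 6]
  [7] addr=0x53 blk=10 s=0: VC-HIT | VC [2, 6]
  [8] addr=0x33 blk=6 s=0: VC-HIT | VC [2, 10]
  [9] addr=0x37 blk=6 s=0: L1-HIT | VC [2, 10]
  [10] addr=0x16 blk=2 s=0: VC-HIT | VC [6, 10]
  [11] addr=0x35 blk=6 s=0: VC-HIT | VC [2, 10]

OUTCOME = VC-HIT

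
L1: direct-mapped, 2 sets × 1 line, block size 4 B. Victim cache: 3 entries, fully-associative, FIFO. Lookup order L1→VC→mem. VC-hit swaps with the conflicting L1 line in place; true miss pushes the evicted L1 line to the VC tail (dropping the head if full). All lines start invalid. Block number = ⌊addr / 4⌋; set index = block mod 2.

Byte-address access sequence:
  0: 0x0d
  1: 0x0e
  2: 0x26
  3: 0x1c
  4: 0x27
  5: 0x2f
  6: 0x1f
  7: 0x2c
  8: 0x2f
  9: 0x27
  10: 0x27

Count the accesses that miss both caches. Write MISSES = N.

MISSES = 4

#0 0xd→b3/s1 MISS; vc=[]
#1 0xe→b3/s1 L1-HIT; vc=[]
#2 0x26→b9/s1 MISS; vc=[3]
#3 0x1c→b7/s1 MISS; vc=[3,9]
#4 0x27→b9/s1 VC-HIT; vc=[3,7]
#5 0x2f→b11/s1 MISS; vc=[3,7,9]
#6 0x1f→b7/s1 VC-HIT; vc=[3,11,9]
#7 0x2c→b11/s1 VC-HIT; vc=[3,7,9]
#8 0x2f→b11/s1 L1-HIT; vc=[3,7,9]
#9 0x27→b9/s1 VC-HIT; vc=[3,7,11]
#10 0x27→b9/s1 L1-HIT; vc=[3,7,11]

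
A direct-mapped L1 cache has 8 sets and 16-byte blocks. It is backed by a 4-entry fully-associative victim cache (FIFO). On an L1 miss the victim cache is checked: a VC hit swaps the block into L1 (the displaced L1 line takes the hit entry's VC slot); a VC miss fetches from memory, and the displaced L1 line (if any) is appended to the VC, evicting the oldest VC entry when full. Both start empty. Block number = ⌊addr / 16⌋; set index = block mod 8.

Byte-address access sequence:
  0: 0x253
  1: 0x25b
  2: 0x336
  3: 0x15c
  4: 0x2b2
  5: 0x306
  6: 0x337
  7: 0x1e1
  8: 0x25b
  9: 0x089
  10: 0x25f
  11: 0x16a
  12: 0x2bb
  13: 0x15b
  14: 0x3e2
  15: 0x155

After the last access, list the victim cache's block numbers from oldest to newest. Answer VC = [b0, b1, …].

VC = [51, 48, 30, 22]

#0 0x253→b37/s5 MISS; vc=[]
#1 0x25b→b37/s5 L1-HIT; vc=[]
#2 0x336→b51/s3 MISS; vc=[]
#3 0x15c→b21/s5 MISS; vc=[37]
#4 0x2b2→b43/s3 MISS; vc=[37,51]
#5 0x306→b48/s0 MISS; vc=[37,51]
#6 0x337→b51/s3 VC-HIT; vc=[37,43]
#7 0x1e1→b30/s6 MISS; vc=[37,43]
#8 0x25b→b37/s5 VC-HIT; vc=[21,43]
#9 0x89→b8/s0 MISS; vc=[21,43,48]
#10 0x25f→b37/s5 L1-HIT; vc=[21,43,48]
#11 0x16a→b22/s6 MISS; vc=[21,43,48,30]
#12 0x2bb→b43/s3 VC-HIT; vc=[21,51,48,30]
#13 0x15b→b21/s5 VC-HIT; vc=[37,51,48,30]
#14 0x3e2→b62/s6 MISS; vc=[51,48,30,22]
#15 0x155→b21/s5 L1-HIT; vc=[51,48,30,22]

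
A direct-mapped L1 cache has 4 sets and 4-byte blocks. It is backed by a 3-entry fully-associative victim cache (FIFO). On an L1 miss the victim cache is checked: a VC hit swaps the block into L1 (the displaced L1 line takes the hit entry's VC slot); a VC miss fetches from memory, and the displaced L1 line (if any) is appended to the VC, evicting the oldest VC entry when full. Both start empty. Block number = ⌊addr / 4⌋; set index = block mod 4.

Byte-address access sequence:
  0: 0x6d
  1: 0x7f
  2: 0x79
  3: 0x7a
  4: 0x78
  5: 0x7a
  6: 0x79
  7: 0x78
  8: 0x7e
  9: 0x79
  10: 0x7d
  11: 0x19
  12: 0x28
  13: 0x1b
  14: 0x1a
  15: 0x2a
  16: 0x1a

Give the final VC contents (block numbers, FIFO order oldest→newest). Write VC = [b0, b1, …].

  [0] addr=0x6d blk=27 s=3: MISS | VC []
  [1] addr=0x7f blk=31 s=3: MISS | VC [27]
  [2] addr=0x79 blk=30 s=2: MISS | VC [27]
  [3] addr=0x7a blk=30 s=2: L1-HIT | VC [27]
  [4] addr=0x78 blk=30 s=2: L1-HIT | VC [27]
  [5] addr=0x7a blk=30 s=2: L1-HIT | VC [27]
  [6] addr=0x79 blk=30 s=2: L1-HIT | VC [27]
  [7] addr=0x78 blk=30 s=2: L1-HIT | VC [27]
  [8] addr=0x7e blk=31 s=3: L1-HIT | VC [27]
  [9] addr=0x79 blk=30 s=2: L1-HIT | VC [27]
  [10] addr=0x7d blk=31 s=3: L1-HIT | VC [27]
  [11] addr=0x19 blk=6 s=2: MISS | VC [27, 30]
  [12] addr=0x28 blk=10 s=2: MISS | VC [27, 30, 6]
  [13] addr=0x1b blk=6 s=2: VC-HIT | VC [27, 30, 10]
  [14] addr=0x1a blk=6 s=2: L1-HIT | VC [27, 30, 10]
  [15] addr=0x2a blk=10 s=2: VC-HIT | VC [27, 30, 6]
  [16] addr=0x1a blk=6 s=2: VC-HIT | VC [27, 30, 10]

VC = [27, 30, 10]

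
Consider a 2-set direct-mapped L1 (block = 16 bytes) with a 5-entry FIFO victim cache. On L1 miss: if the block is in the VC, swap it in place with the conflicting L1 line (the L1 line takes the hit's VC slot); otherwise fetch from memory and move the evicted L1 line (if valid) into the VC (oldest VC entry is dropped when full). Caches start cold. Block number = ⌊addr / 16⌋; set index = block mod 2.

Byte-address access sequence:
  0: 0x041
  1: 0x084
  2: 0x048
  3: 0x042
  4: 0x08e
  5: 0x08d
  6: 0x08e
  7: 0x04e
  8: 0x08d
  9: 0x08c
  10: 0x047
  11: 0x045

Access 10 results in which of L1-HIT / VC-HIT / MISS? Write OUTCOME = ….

OUTCOME = VC-HIT

#0 0x41→b4/s0 MISS; vc=[]
#1 0x84→b8/s0 MISS; vc=[4]
#2 0x48→b4/s0 VC-HIT; vc=[8]
#3 0x42→b4/s0 L1-HIT; vc=[8]
#4 0x8e→b8/s0 VC-HIT; vc=[4]
#5 0x8d→b8/s0 L1-HIT; vc=[4]
#6 0x8e→b8/s0 L1-HIT; vc=[4]
#7 0x4e→b4/s0 VC-HIT; vc=[8]
#8 0x8d→b8/s0 VC-HIT; vc=[4]
#9 0x8c→b8/s0 L1-HIT; vc=[4]
#10 0x47→b4/s0 VC-HIT; vc=[8]
#11 0x45→b4/s0 L1-HIT; vc=[8]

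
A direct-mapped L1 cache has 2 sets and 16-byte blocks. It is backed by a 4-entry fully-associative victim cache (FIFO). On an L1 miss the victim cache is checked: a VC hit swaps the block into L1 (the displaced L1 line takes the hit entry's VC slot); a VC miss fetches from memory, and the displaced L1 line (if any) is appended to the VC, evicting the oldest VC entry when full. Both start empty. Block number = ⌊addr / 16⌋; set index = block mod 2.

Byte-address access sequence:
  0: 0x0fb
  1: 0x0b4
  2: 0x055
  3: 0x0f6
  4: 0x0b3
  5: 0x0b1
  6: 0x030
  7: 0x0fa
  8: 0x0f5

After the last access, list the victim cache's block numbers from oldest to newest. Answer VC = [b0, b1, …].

VC = [5, 3, 11]

  [0] addr=0xfb blk=15 s=1: MISS | VC []
  [1] addr=0xb4 blk=11 s=1: MISS | VC [15]
  [2] addr=0x55 blk=5 s=1: MISS | VC [15, 11]
  [3] addr=0xf6 blk=15 s=1: VC-HIT | VC [5, 11]
  [4] addr=0xb3 blk=11 s=1: VC-HIT | VC [5, 15]
  [5] addr=0xb1 blk=11 s=1: L1-HIT | VC [5, 15]
  [6] addr=0x30 blk=3 s=1: MISS | VC [5, 15, 11]
  [7] addr=0xfa blk=15 s=1: VC-HIT | VC [5, 3, 11]
  [8] addr=0xf5 blk=15 s=1: L1-HIT | VC [5, 3, 11]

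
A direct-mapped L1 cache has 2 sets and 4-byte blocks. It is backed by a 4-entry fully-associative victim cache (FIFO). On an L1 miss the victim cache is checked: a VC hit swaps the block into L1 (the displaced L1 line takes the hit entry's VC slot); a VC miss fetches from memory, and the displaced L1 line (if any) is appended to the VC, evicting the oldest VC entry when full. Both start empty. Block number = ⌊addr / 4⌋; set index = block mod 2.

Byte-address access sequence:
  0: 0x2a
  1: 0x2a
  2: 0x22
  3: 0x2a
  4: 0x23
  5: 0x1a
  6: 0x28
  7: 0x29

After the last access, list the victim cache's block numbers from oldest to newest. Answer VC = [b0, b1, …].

VC = [6, 8]

#0 0x2a→b10/s0 MISS; vc=[]
#1 0x2a→b10/s0 L1-HIT; vc=[]
#2 0x22→b8/s0 MISS; vc=[10]
#3 0x2a→b10/s0 VC-HIT; vc=[8]
#4 0x23→b8/s0 VC-HIT; vc=[10]
#5 0x1a→b6/s0 MISS; vc=[10,8]
#6 0x28→b10/s0 VC-HIT; vc=[6,8]
#7 0x29→b10/s0 L1-HIT; vc=[6,8]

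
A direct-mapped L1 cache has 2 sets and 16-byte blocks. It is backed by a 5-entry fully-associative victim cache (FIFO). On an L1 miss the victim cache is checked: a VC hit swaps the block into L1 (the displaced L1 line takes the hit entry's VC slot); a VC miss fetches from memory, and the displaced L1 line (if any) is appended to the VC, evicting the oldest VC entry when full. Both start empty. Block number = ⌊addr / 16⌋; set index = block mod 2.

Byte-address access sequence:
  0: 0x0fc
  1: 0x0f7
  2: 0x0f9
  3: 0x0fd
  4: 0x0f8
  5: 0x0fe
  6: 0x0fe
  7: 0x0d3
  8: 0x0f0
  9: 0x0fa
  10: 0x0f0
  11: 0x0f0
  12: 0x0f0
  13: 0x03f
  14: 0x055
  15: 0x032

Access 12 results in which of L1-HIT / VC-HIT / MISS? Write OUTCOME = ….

#0 0xfc→b15/s1 MISS; vc=[]
#1 0xf7→b15/s1 L1-HIT; vc=[]
#2 0xf9→b15/s1 L1-HIT; vc=[]
#3 0xfd→b15/s1 L1-HIT; vc=[]
#4 0xf8→b15/s1 L1-HIT; vc=[]
#5 0xfe→b15/s1 L1-HIT; vc=[]
#6 0xfe→b15/s1 L1-HIT; vc=[]
#7 0xd3→b13/s1 MISS; vc=[15]
#8 0xf0→b15/s1 VC-HIT; vc=[13]
#9 0xfa→b15/s1 L1-HIT; vc=[13]
#10 0xf0→b15/s1 L1-HIT; vc=[13]
#11 0xf0→b15/s1 L1-HIT; vc=[13]
#12 0xf0→b15/s1 L1-HIT; vc=[13]
#13 0x3f→b3/s1 MISS; vc=[13,15]
#14 0x55→b5/s1 MISS; vc=[13,15,3]
#15 0x32→b3/s1 VC-HIT; vc=[13,15,5]

OUTCOME = L1-HIT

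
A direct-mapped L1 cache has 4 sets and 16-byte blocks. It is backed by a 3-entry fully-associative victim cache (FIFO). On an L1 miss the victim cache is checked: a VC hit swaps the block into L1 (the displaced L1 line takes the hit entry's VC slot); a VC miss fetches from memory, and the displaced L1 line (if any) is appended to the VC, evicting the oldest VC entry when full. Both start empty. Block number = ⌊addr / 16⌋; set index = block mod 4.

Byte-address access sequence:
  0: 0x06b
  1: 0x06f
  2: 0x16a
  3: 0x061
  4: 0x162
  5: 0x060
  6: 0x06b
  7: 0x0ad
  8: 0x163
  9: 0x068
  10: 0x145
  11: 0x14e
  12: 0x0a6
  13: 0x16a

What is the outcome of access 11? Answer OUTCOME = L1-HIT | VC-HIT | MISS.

OUTCOME = L1-HIT

  [0] addr=0x6b blk=6 s=2: MISS | VC []
  [1] addr=0x6f blk=6 s=2: L1-HIT | VC []
  [2] addr=0x16a blk=22 s=2: MISS | VC [6]
  [3] addr=0x61 blk=6 s=2: VC-HIT | VC [22]
  [4] addr=0x162 blk=22 s=2: VC-HIT | VC [6]
  [5] addr=0x60 blk=6 s=2: VC-HIT | VC [22]
  [6] addr=0x6b blk=6 s=2: L1-HIT | VC [22]
  [7] addr=0xad blk=10 s=2: MISS | VC [22, 6]
  [8] addr=0x163 blk=22 s=2: VC-HIT | VC [10, 6]
  [9] addr=0x68 blk=6 s=2: VC-HIT | VC [10, 22]
  [10] addr=0x145 blk=20 s=0: MISS | VC [10, 22]
  [11] addr=0x14e blk=20 s=0: L1-HIT | VC [10, 22]
  [12] addr=0xa6 blk=10 s=2: VC-HIT | VC [6, 22]
  [13] addr=0x16a blk=22 s=2: VC-HIT | VC [6, 10]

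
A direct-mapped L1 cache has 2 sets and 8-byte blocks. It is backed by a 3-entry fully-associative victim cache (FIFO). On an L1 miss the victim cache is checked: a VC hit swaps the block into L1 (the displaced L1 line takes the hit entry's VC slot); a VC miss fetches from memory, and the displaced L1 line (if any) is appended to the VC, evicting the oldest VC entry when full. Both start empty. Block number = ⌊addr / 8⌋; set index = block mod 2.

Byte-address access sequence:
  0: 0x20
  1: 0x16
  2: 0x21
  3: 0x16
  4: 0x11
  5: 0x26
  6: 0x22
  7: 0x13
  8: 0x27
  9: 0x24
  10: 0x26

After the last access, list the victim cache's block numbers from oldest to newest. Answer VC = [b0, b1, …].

VC = [2]

#0 0x20→b4/s0 MISS; vc=[]
#1 0x16→b2/s0 MISS; vc=[4]
#2 0x21→b4/s0 VC-HIT; vc=[2]
#3 0x16→b2/s0 VC-HIT; vc=[4]
#4 0x11→b2/s0 L1-HIT; vc=[4]
#5 0x26→b4/s0 VC-HIT; vc=[2]
#6 0x22→b4/s0 L1-HIT; vc=[2]
#7 0x13→b2/s0 VC-HIT; vc=[4]
#8 0x27→b4/s0 VC-HIT; vc=[2]
#9 0x24→b4/s0 L1-HIT; vc=[2]
#10 0x26→b4/s0 L1-HIT; vc=[2]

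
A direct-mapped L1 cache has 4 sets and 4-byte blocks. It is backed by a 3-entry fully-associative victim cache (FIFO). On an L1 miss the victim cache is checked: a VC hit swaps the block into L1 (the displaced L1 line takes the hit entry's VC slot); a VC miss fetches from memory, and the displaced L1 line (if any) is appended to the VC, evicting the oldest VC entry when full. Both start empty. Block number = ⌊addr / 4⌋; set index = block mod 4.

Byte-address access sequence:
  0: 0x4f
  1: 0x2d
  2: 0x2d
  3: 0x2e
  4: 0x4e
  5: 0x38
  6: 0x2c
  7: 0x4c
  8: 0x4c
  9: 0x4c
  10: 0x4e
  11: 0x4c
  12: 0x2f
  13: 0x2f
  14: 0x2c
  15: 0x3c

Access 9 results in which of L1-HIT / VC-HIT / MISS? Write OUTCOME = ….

OUTCOME = L1-HIT

0: 0x4f (blk 19, set 3) → MISS  vc=[]
1: 0x2d (blk 11, set 3) → MISS  vc=[19]
2: 0x2d (blk 11, set 3) → L1-HIT  vc=[19]
3: 0x2e (blk 11, set 3) → L1-HIT  vc=[19]
4: 0x4e (blk 19, set 3) → VC-HIT  vc=[11]
5: 0x38 (blk 14, set 2) → MISS  vc=[11]
6: 0x2c (blk 11, set 3) → VC-HIT  vc=[19]
7: 0x4c (blk 19, set 3) → VC-HIT  vc=[11]
8: 0x4c (blk 19, set 3) → L1-HIT  vc=[11]
9: 0x4c (blk 19, set 3) → L1-HIT  vc=[11]
10: 0x4e (blk 19, set 3) → L1-HIT  vc=[11]
11: 0x4c (blk 19, set 3) → L1-HIT  vc=[11]
12: 0x2f (blk 11, set 3) → VC-HIT  vc=[19]
13: 0x2f (blk 11, set 3) → L1-HIT  vc=[19]
14: 0x2c (blk 11, set 3) → L1-HIT  vc=[19]
15: 0x3c (blk 15, set 3) → MISS  vc=[19, 11]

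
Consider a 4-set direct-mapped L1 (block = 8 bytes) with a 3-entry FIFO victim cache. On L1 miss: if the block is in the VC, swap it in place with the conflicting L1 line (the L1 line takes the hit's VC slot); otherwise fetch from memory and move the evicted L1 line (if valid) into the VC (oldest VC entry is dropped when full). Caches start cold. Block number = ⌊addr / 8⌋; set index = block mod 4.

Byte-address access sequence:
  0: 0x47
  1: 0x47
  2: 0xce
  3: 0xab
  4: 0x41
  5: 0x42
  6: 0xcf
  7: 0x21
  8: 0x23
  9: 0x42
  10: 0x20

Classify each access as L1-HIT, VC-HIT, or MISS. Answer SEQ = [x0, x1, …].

0: 0x47 (blk 8, set 0) → MISS  vc=[]
1: 0x47 (blk 8, set 0) → L1-HIT  vc=[]
2: 0xce (blk 25, set 1) → MISS  vc=[]
3: 0xab (blk 21, set 1) → MISS  vc=[25]
4: 0x41 (blk 8, set 0) → L1-HIT  vc=[25]
5: 0x42 (blk 8, set 0) → L1-HIT  vc=[25]
6: 0xcf (blk 25, set 1) → VC-HIT  vc=[21]
7: 0x21 (blk 4, set 0) → MISS  vc=[21, 8]
8: 0x23 (blk 4, set 0) → L1-HIT  vc=[21, 8]
9: 0x42 (blk 8, set 0) → VC-HIT  vc=[21, 4]
10: 0x20 (blk 4, set 0) → VC-HIT  vc=[21, 8]

SEQ = [MISS, L1-HIT, MISS, MISS, L1-HIT, L1-HIT, VC-HIT, MISS, L1-HIT, VC-HIT, VC-HIT]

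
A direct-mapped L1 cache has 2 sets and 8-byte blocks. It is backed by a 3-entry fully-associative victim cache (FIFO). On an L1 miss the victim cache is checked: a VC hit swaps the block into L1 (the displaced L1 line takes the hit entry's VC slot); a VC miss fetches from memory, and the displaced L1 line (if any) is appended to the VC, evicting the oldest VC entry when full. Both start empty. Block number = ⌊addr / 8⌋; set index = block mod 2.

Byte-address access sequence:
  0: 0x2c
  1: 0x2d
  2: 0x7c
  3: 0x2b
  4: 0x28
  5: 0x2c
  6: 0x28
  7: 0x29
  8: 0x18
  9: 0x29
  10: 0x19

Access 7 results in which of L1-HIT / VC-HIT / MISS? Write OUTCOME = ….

#0 0x2c→b5/s1 MISS; vc=[]
#1 0x2d→b5/s1 L1-HIT; vc=[]
#2 0x7c→b15/s1 MISS; vc=[5]
#3 0x2b→b5/s1 VC-HIT; vc=[15]
#4 0x28→b5/s1 L1-HIT; vc=[15]
#5 0x2c→b5/s1 L1-HIT; vc=[15]
#6 0x28→b5/s1 L1-HIT; vc=[15]
#7 0x29→b5/s1 L1-HIT; vc=[15]
#8 0x18→b3/s1 MISS; vc=[15,5]
#9 0x29→b5/s1 VC-HIT; vc=[15,3]
#10 0x19→b3/s1 VC-HIT; vc=[15,5]

OUTCOME = L1-HIT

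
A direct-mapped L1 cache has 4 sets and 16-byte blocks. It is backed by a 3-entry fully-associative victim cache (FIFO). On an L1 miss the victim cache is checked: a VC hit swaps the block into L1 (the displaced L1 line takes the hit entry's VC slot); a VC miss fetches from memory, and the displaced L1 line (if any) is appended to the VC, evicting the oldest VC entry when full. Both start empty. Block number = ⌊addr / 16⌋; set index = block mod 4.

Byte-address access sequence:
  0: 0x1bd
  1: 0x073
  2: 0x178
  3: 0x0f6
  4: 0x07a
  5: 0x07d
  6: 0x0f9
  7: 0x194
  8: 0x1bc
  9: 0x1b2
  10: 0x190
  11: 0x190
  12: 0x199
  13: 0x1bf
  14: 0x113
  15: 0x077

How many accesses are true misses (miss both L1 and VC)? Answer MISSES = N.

MISSES = 6

0: 0x1bd (blk 27, set 3) → MISS  vc=[]
1: 0x73 (blk 7, set 3) → MISS  vc=[27]
2: 0x178 (blk 23, set 3) → MISS  vc=[27, 7]
3: 0xf6 (blk 15, set 3) → MISS  vc=[27, 7, 23]
4: 0x7a (blk 7, set 3) → VC-HIT  vc=[27, 15, 23]
5: 0x7d (blk 7, set 3) → L1-HIT  vc=[27, 15, 23]
6: 0xf9 (blk 15, set 3) → VC-HIT  vc=[27, 7, 23]
7: 0x194 (blk 25, set 1) → MISS  vc=[27, 7, 23]
8: 0x1bc (blk 27, set 3) → VC-HIT  vc=[15, 7, 23]
9: 0x1b2 (blk 27, set 3) → L1-HIT  vc=[15, 7, 23]
10: 0x190 (blk 25, set 1) → L1-HIT  vc=[15, 7, 23]
11: 0x190 (blk 25, set 1) → L1-HIT  vc=[15, 7, 23]
12: 0x199 (blk 25, set 1) → L1-HIT  vc=[15, 7, 23]
13: 0x1bf (blk 27, set 3) → L1-HIT  vc=[15, 7, 23]
14: 0x113 (blk 17, set 1) → MISS  vc=[7, 23, 25]
15: 0x77 (blk 7, set 3) → VC-HIT  vc=[27, 23, 25]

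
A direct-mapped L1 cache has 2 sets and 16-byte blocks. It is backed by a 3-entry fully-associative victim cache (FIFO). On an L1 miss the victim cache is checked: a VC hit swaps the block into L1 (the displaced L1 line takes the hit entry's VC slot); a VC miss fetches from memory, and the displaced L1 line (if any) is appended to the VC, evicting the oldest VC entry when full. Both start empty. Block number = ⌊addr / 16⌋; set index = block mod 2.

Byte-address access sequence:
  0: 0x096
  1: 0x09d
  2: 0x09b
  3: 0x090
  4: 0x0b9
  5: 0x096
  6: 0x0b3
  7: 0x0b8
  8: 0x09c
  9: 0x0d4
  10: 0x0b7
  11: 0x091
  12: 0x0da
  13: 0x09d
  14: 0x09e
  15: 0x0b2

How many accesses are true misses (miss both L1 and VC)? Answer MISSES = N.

MISSES = 3

  [0] addr=0x96 blk=9 s=1: MISS | VC []
  [1] addr=0x9d blk=9 s=1: L1-HIT | VC []
  [2] addr=0x9b blk=9 s=1: L1-HIT | VC []
  [3] addr=0x90 blk=9 s=1: L1-HIT | VC []
  [4] addr=0xb9 blk=11 s=1: MISS | VC [9]
  [5] addr=0x96 blk=9 s=1: VC-HIT | VC [11]
  [6] addr=0xb3 blk=11 s=1: VC-HIT | VC [9]
  [7] addr=0xb8 blk=11 s=1: L1-HIT | VC [9]
  [8] addr=0x9c blk=9 s=1: VC-HIT | VC [11]
  [9] addr=0xd4 blk=13 s=1: MISS | VC [11, 9]
  [10] addr=0xb7 blk=11 s=1: VC-HIT | VC [13, 9]
  [11] addr=0x91 blk=9 s=1: VC-HIT | VC [13, 11]
  [12] addr=0xda blk=13 s=1: VC-HIT | VC [9, 11]
  [13] addr=0x9d blk=9 s=1: VC-HIT | VC [13, 11]
  [14] addr=0x9e blk=9 s=1: L1-HIT | VC [13, 11]
  [15] addr=0xb2 blk=11 s=1: VC-HIT | VC [13, 9]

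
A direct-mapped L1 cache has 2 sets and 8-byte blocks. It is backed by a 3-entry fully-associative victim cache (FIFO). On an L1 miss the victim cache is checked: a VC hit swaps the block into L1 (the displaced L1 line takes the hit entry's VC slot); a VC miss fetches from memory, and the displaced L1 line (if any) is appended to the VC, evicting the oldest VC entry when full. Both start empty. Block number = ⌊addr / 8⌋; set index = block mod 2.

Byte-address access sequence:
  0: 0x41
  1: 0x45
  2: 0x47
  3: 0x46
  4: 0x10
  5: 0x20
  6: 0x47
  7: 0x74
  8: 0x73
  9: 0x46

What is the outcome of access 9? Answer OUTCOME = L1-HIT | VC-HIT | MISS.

  [0] addr=0x41 blk=8 s=0: MISS | VC []
  [1] addr=0x45 blk=8 s=0: L1-HIT | VC []
  [2] addr=0x47 blk=8 s=0: L1-HIT | VC []
  [3] addr=0x46 blk=8 s=0: L1-HIT | VC []
  [4] addr=0x10 blk=2 s=0: MISS | VC [8]
  [5] addr=0x20 blk=4 s=0: MISS | VC [8, 2]
  [6] addr=0x47 blk=8 s=0: VC-HIT | VC [4, 2]
  [7] addr=0x74 blk=14 s=0: MISS | VC [4, 2, 8]
  [8] addr=0x73 blk=14 s=0: L1-HIT | VC [4, 2, 8]
  [9] addr=0x46 blk=8 s=0: VC-HIT | VC [4, 2, 14]

OUTCOME = VC-HIT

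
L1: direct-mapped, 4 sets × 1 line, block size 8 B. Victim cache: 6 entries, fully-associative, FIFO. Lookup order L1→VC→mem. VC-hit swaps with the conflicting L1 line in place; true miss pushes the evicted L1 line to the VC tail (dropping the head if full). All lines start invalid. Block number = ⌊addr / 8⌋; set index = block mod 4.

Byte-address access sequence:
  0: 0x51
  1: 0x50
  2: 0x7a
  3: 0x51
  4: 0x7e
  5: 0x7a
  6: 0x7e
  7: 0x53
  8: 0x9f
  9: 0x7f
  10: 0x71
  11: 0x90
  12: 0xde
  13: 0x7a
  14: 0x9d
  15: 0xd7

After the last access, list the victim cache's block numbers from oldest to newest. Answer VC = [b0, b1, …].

0: 0x51 (blk 10, set 2) → MISS  vc=[]
1: 0x50 (blk 10, set 2) → L1-HIT  vc=[]
2: 0x7a (blk 15, set 3) → MISS  vc=[]
3: 0x51 (blk 10, set 2) → L1-HIT  vc=[]
4: 0x7e (blk 15, set 3) → L1-HIT  vc=[]
5: 0x7a (blk 15, set 3) → L1-HIT  vc=[]
6: 0x7e (blk 15, set 3) → L1-HIT  vc=[]
7: 0x53 (blk 10, set 2) → L1-HIT  vc=[]
8: 0x9f (blk 19, set 3) → MISS  vc=[15]
9: 0x7f (blk 15, set 3) → VC-HIT  vc=[19]
10: 0x71 (blk 14, set 2) → MISS  vc=[19, 10]
11: 0x90 (blk 18, set 2) → MISS  vc=[19, 10, 14]
12: 0xde (blk 27, set 3) → MISS  vc=[19, 10, 14, 15]
13: 0x7a (blk 15, set 3) → VC-HIT  vc=[19, 10, 14, 27]
14: 0x9d (blk 19, set 3) → VC-HIT  vc=[15, 10, 14, 27]
15: 0xd7 (blk 26, set 2) → MISS  vc=[15, 10, 14, 27, 18]

VC = [15, 10, 14, 27, 18]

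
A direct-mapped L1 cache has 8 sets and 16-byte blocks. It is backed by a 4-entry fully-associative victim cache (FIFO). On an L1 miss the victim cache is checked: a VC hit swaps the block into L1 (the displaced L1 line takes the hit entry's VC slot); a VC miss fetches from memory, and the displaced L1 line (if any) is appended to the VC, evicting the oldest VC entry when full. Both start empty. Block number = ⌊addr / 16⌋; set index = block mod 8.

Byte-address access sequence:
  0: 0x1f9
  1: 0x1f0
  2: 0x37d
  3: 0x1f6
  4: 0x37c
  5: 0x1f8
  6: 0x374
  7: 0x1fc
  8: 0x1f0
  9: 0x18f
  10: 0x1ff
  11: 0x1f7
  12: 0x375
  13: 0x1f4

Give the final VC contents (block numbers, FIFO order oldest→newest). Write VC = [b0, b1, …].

VC = [55]

0: 0x1f9 (blk 31, set 7) → MISS  vc=[]
1: 0x1f0 (blk 31, set 7) → L1-HIT  vc=[]
2: 0x37d (blk 55, set 7) → MISS  vc=[31]
3: 0x1f6 (blk 31, set 7) → VC-HIT  vc=[55]
4: 0x37c (blk 55, set 7) → VC-HIT  vc=[31]
5: 0x1f8 (blk 31, set 7) → VC-HIT  vc=[55]
6: 0x374 (blk 55, set 7) → VC-HIT  vc=[31]
7: 0x1fc (blk 31, set 7) → VC-HIT  vc=[55]
8: 0x1f0 (blk 31, set 7) → L1-HIT  vc=[55]
9: 0x18f (blk 24, set 0) → MISS  vc=[55]
10: 0x1ff (blk 31, set 7) → L1-HIT  vc=[55]
11: 0x1f7 (blk 31, set 7) → L1-HIT  vc=[55]
12: 0x375 (blk 55, set 7) → VC-HIT  vc=[31]
13: 0x1f4 (blk 31, set 7) → VC-HIT  vc=[55]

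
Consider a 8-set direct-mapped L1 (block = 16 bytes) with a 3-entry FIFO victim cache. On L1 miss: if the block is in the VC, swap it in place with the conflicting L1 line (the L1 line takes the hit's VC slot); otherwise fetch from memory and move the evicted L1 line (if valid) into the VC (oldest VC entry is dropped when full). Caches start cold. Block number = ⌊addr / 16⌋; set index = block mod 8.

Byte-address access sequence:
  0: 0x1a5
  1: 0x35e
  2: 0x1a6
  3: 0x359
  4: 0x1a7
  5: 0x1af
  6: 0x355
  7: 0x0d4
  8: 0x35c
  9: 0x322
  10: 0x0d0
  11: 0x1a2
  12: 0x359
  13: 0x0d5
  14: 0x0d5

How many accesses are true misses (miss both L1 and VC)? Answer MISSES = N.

MISSES = 4

#0 0x1a5→b26/s2 MISS; vc=[]
#1 0x35e→b53/s5 MISS; vc=[]
#2 0x1a6→b26/s2 L1-HIT; vc=[]
#3 0x359→b53/s5 L1-HIT; vc=[]
#4 0x1a7→b26/s2 L1-HIT; vc=[]
#5 0x1af→b26/s2 L1-HIT; vc=[]
#6 0x355→b53/s5 L1-HIT; vc=[]
#7 0xd4→b13/s5 MISS; vc=[53]
#8 0x35c→b53/s5 VC-HIT; vc=[13]
#9 0x322→b50/s2 MISS; vc=[13,26]
#10 0xd0→b13/s5 VC-HIT; vc=[53,26]
#11 0x1a2→b26/s2 VC-HIT; vc=[53,50]
#12 0x359→b53/s5 VC-HIT; vc=[13,50]
#13 0xd5→b13/s5 VC-HIT; vc=[53,50]
#14 0xd5→b13/s5 L1-HIT; vc=[53,50]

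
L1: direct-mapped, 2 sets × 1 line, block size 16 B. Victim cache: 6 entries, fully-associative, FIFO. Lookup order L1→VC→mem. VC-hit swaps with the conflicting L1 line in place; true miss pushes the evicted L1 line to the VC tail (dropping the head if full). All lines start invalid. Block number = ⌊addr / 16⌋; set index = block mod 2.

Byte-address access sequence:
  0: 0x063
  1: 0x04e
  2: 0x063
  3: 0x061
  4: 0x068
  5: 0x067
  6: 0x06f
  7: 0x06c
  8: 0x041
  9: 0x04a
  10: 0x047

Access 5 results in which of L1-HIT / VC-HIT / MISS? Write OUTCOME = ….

  [0] addr=0x63 blk=6 s=0: MISS | VC []
  [1] addr=0x4e blk=4 s=0: MISS | VC [6]
  [2] addr=0x63 blk=6 s=0: VC-HIT | VC [4]
  [3] addr=0x61 blk=6 s=0: L1-HIT | VC [4]
  [4] addr=0x68 blk=6 s=0: L1-HIT | VC [4]
  [5] addr=0x67 blk=6 s=0: L1-HIT | VC [4]
  [6] addr=0x6f blk=6 s=0: L1-HIT | VC [4]
  [7] addr=0x6c blk=6 s=0: L1-HIT | VC [4]
  [8] addr=0x41 blk=4 s=0: VC-HIT | VC [6]
  [9] addr=0x4a blk=4 s=0: L1-HIT | VC [6]
  [10] addr=0x47 blk=4 s=0: L1-HIT | VC [6]

OUTCOME = L1-HIT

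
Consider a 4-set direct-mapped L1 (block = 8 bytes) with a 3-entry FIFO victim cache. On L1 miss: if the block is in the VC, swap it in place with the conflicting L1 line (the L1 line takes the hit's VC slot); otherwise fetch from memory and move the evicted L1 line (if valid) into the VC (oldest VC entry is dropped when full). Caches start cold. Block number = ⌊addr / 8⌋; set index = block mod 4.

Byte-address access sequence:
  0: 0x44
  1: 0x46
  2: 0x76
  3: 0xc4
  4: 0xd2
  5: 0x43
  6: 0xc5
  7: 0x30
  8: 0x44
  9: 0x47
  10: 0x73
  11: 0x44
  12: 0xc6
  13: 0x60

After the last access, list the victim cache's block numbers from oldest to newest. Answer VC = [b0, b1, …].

0: 0x44 (blk 8, set 0) → MISS  vc=[]
1: 0x46 (blk 8, set 0) → L1-HIT  vc=[]
2: 0x76 (blk 14, set 2) → MISS  vc=[]
3: 0xc4 (blk 24, set 0) → MISS  vc=[8]
4: 0xd2 (blk 26, set 2) → MISS  vc=[8, 14]
5: 0x43 (blk 8, set 0) → VC-HIT  vc=[24, 14]
6: 0xc5 (blk 24, set 0) → VC-HIT  vc=[8, 14]
7: 0x30 (blk 6, set 2) → MISS  vc=[8, 14, 26]
8: 0x44 (blk 8, set 0) → VC-HIT  vc=[24, 14, 26]
9: 0x47 (blk 8, set 0) → L1-HIT  vc=[24, 14, 26]
10: 0x73 (blk 14, set 2) → VC-HIT  vc=[24, 6, 26]
11: 0x44 (blk 8, set 0) → L1-HIT  vc=[24, 6, 26]
12: 0xc6 (blk 24, set 0) → VC-HIT  vc=[8, 6, 26]
13: 0x60 (blk 12, set 0) → MISS  vc=[6, 26, 24]

VC = [6, 26, 24]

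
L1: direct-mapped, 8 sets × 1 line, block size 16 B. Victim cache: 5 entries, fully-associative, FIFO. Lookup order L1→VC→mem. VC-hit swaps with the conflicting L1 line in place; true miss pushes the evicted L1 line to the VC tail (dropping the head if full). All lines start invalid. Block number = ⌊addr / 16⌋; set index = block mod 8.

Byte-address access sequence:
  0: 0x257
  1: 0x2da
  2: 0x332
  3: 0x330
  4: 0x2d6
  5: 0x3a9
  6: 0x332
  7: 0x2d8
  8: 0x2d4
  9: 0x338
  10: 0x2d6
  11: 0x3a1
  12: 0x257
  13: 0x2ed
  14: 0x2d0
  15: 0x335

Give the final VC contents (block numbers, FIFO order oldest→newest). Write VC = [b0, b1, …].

VC = [37]

  [0] addr=0x257 blk=37 s=5: MISS | VC []
  [1] addr=0x2da blk=45 s=5: MISS | VC [37]
  [2] addr=0x332 blk=51 s=3: MISS | VC [37]
  [3] addr=0x330 blk=51 s=3: L1-HIT | VC [37]
  [4] addr=0x2d6 blk=45 s=5: L1-HIT | VC [37]
  [5] addr=0x3a9 blk=58 s=2: MISS | VC [37]
  [6] addr=0x332 blk=51 s=3: L1-HIT | VC [37]
  [7] addr=0x2d8 blk=45 s=5: L1-HIT | VC [37]
  [8] addr=0x2d4 blk=45 s=5: L1-HIT | VC [37]
  [9] addr=0x338 blk=51 s=3: L1-HIT | VC [37]
  [10] addr=0x2d6 blk=45 s=5: L1-HIT | VC [37]
  [11] addr=0x3a1 blk=58 s=2: L1-HIT | VC [37]
  [12] addr=0x257 blk=37 s=5: VC-HIT | VC [45]
  [13] addr=0x2ed blk=46 s=6: MISS | VC [45]
  [14] addr=0x2d0 blk=45 s=5: VC-HIT | VC [37]
  [15] addr=0x335 blk=51 s=3: L1-HIT | VC [37]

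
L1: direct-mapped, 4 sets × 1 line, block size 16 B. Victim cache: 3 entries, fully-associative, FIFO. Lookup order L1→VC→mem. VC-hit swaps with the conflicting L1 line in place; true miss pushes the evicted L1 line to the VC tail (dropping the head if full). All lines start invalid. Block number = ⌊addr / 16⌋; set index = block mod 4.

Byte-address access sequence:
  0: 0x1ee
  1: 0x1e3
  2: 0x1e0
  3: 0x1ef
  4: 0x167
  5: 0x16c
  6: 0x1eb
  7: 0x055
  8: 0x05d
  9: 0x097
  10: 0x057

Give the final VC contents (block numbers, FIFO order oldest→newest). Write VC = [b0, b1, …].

#0 0x1ee→b30/s2 MISS; vc=[]
#1 0x1e3→b30/s2 L1-HIT; vc=[]
#2 0x1e0→b30/s2 L1-HIT; vc=[]
#3 0x1ef→b30/s2 L1-HIT; vc=[]
#4 0x167→b22/s2 MISS; vc=[30]
#5 0x16c→b22/s2 L1-HIT; vc=[30]
#6 0x1eb→b30/s2 VC-HIT; vc=[22]
#7 0x55→b5/s1 MISS; vc=[22]
#8 0x5d→b5/s1 L1-HIT; vc=[22]
#9 0x97→b9/s1 MISS; vc=[22,5]
#10 0x57→b5/s1 VC-HIT; vc=[22,9]

VC = [22, 9]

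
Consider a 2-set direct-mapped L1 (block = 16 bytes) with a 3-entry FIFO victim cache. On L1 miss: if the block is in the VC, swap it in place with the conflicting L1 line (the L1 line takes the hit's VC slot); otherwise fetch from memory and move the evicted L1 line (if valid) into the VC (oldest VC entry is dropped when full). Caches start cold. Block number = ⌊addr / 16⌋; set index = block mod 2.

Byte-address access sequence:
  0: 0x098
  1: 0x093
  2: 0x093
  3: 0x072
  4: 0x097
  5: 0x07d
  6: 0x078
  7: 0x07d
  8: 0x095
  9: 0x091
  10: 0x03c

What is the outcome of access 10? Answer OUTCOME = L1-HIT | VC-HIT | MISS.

OUTCOME = MISS

#0 0x98→b9/s1 MISS; vc=[]
#1 0x93→b9/s1 L1-HIT; vc=[]
#2 0x93→b9/s1 L1-HIT; vc=[]
#3 0x72→b7/s1 MISS; vc=[9]
#4 0x97→b9/s1 VC-HIT; vc=[7]
#5 0x7d→b7/s1 VC-HIT; vc=[9]
#6 0x78→b7/s1 L1-HIT; vc=[9]
#7 0x7d→b7/s1 L1-HIT; vc=[9]
#8 0x95→b9/s1 VC-HIT; vc=[7]
#9 0x91→b9/s1 L1-HIT; vc=[7]
#10 0x3c→b3/s1 MISS; vc=[7,9]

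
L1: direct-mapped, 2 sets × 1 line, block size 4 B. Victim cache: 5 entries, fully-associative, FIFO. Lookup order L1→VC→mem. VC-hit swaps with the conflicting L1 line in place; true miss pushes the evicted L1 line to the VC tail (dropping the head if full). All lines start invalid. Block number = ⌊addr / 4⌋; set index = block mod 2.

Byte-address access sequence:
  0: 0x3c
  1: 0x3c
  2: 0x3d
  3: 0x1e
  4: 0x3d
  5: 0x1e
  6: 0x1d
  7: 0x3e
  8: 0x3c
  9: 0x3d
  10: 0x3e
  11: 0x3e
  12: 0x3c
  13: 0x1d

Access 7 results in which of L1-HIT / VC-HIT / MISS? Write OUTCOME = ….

OUTCOME = VC-HIT

0: 0x3c (blk 15, set 1) → MISS  vc=[]
1: 0x3c (blk 15, set 1) → L1-HIT  vc=[]
2: 0x3d (blk 15, set 1) → L1-HIT  vc=[]
3: 0x1e (blk 7, set 1) → MISS  vc=[15]
4: 0x3d (blk 15, set 1) → VC-HIT  vc=[7]
5: 0x1e (blk 7, set 1) → VC-HIT  vc=[15]
6: 0x1d (blk 7, set 1) → L1-HIT  vc=[15]
7: 0x3e (blk 15, set 1) → VC-HIT  vc=[7]
8: 0x3c (blk 15, set 1) → L1-HIT  vc=[7]
9: 0x3d (blk 15, set 1) → L1-HIT  vc=[7]
10: 0x3e (blk 15, set 1) → L1-HIT  vc=[7]
11: 0x3e (blk 15, set 1) → L1-HIT  vc=[7]
12: 0x3c (blk 15, set 1) → L1-HIT  vc=[7]
13: 0x1d (blk 7, set 1) → VC-HIT  vc=[15]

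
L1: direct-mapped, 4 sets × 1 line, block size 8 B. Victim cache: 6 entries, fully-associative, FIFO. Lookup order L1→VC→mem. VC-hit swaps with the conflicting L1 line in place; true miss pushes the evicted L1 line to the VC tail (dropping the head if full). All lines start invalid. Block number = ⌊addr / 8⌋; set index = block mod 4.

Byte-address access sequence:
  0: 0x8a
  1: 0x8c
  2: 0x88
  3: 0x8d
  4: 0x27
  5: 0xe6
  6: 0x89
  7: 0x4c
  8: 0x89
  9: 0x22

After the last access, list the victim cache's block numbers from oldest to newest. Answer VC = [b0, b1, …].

  [0] addr=0x8a blk=17 s=1: MISS | VC []
  [1] addr=0x8c blk=17 s=1: L1-HIT | VC []
  [2] addr=0x88 blk=17 s=1: L1-HIT | VC []
  [3] addr=0x8d blk=17 s=1: L1-HIT | VC []
  [4] addr=0x27 blk=4 s=0: MISS | VC []
  [5] addr=0xe6 blk=28 s=0: MISS | VC [4]
  [6] addr=0x89 blk=17 s=1: L1-HIT | VC [4]
  [7] addr=0x4c blk=9 s=1: MISS | VC [4, 17]
  [8] addr=0x89 blk=17 s=1: VC-HIT | VC [4, 9]
  [9] addr=0x22 blk=4 s=0: VC-HIT | VC [28, 9]

VC = [28, 9]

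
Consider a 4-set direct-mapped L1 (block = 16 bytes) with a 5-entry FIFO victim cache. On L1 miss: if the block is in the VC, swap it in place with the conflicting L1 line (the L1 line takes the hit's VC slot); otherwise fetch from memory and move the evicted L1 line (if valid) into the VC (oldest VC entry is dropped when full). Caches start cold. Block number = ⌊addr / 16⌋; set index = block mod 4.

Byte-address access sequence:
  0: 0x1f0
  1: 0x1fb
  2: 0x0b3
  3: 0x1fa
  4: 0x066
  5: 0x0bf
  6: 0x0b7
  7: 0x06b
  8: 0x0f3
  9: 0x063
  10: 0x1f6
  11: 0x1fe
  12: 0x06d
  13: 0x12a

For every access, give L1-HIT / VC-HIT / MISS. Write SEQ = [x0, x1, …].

0: 0x1f0 (blk 31, set 3) → MISS  vc=[]
1: 0x1fb (blk 31, set 3) → L1-HIT  vc=[]
2: 0xb3 (blk 11, set 3) → MISS  vc=[31]
3: 0x1fa (blk 31, set 3) → VC-HIT  vc=[11]
4: 0x66 (blk 6, set 2) → MISS  vc=[11]
5: 0xbf (blk 11, set 3) → VC-HIT  vc=[31]
6: 0xb7 (blk 11, set 3) → L1-HIT  vc=[31]
7: 0x6b (blk 6, set 2) → L1-HIT  vc=[31]
8: 0xf3 (blk 15, set 3) → MISS  vc=[31, 11]
9: 0x63 (blk 6, set 2) → L1-HIT  vc=[31, 11]
10: 0x1f6 (blk 31, set 3) → VC-HIT  vc=[15, 11]
11: 0x1fe (blk 31, set 3) → L1-HIT  vc=[15, 11]
12: 0x6d (blk 6, set 2) → L1-HIT  vc=[15, 11]
13: 0x12a (blk 18, set 2) → MISS  vc=[15, 11, 6]

SEQ = [MISS, L1-HIT, MISS, VC-HIT, MISS, VC-HIT, L1-HIT, L1-HIT, MISS, L1-HIT, VC-HIT, L1-HIT, L1-HIT, MISS]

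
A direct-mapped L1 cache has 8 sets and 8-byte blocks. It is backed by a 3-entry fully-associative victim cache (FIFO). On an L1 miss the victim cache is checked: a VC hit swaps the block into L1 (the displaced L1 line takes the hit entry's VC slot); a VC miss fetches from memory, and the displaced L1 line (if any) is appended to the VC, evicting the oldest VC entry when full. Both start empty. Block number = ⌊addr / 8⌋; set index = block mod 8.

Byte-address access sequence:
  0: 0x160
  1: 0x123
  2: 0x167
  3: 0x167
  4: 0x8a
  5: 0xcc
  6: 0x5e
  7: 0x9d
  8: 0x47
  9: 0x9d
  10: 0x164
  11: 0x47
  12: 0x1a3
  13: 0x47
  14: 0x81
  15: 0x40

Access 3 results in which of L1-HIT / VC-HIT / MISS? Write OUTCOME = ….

OUTCOME = L1-HIT

#0 0x160→b44/s4 MISS; vc=[]
#1 0x123→b36/s4 MISS; vc=[44]
#2 0x167→b44/s4 VC-HIT; vc=[36]
#3 0x167→b44/s4 L1-HIT; vc=[36]
#4 0x8a→b17/s1 MISS; vc=[36]
#5 0xcc→b25/s1 MISS; vc=[36,17]
#6 0x5e→b11/s3 MISS; vc=[36,17]
#7 0x9d→b19/s3 MISS; vc=[36,17,11]
#8 0x47→b8/s0 MISS; vc=[36,17,11]
#9 0x9d→b19/s3 L1-HIT; vc=[36,17,11]
#10 0x164→b44/s4 L1-HIT; vc=[36,17,11]
#11 0x47→b8/s0 L1-HIT; vc=[36,17,11]
#12 0x1a3→b52/s4 MISS; vc=[17,11,44]
#13 0x47→b8/s0 L1-HIT; vc=[17,11,44]
#14 0x81→b16/s0 MISS; vc=[11,44,8]
#15 0x40→b8/s0 VC-HIT; vc=[11,44,16]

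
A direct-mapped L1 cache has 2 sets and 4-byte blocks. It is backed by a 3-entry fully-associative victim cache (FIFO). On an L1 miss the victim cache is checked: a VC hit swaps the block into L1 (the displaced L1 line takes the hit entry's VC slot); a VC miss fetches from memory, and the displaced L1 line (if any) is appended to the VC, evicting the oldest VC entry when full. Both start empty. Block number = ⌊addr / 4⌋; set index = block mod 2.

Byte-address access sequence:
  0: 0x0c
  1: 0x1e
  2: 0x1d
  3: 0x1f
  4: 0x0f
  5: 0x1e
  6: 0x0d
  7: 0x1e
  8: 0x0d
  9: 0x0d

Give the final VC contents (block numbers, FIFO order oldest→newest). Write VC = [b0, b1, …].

0: 0xc (blk 3, set 1) → MISS  vc=[]
1: 0x1e (blk 7, set 1) → MISS  vc=[3]
2: 0x1d (blk 7, set 1) → L1-HIT  vc=[3]
3: 0x1f (blk 7, set 1) → L1-HIT  vc=[3]
4: 0xf (blk 3, set 1) → VC-HIT  vc=[7]
5: 0x1e (blk 7, set 1) → VC-HIT  vc=[3]
6: 0xd (blk 3, set 1) → VC-HIT  vc=[7]
7: 0x1e (blk 7, set 1) → VC-HIT  vc=[3]
8: 0xd (blk 3, set 1) → VC-HIT  vc=[7]
9: 0xd (blk 3, set 1) → L1-HIT  vc=[7]

VC = [7]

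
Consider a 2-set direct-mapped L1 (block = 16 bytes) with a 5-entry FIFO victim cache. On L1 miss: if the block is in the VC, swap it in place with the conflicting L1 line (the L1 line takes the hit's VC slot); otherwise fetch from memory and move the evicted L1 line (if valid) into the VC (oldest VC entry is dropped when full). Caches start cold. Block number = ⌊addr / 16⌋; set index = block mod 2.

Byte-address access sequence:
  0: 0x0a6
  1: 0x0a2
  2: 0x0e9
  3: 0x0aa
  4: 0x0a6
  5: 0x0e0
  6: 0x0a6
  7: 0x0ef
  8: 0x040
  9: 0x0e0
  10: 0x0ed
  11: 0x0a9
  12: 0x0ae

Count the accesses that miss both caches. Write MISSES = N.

MISSES = 3

  [0] addr=0xa6 blk=10 s=0: MISS | VC []
  [1] addr=0xa2 blk=10 s=0: L1-HIT | VC []
  [2] addr=0xe9 blk=14 s=0: MISS | VC [10]
  [3] addr=0xaa blk=10 s=0: VC-HIT | VC [14]
  [4] addr=0xa6 blk=10 s=0: L1-HIT | VC [14]
  [5] addr=0xe0 blk=14 s=0: VC-HIT | VC [10]
  [6] addr=0xa6 blk=10 s=0: VC-HIT | VC [14]
  [7] addr=0xef blk=14 s=0: VC-HIT | VC [10]
  [8] addr=0x40 blk=4 s=0: MISS | VC [10, 14]
  [9] addr=0xe0 blk=14 s=0: VC-HIT | VC [10, 4]
  [10] addr=0xed blk=14 s=0: L1-HIT | VC [10, 4]
  [11] addr=0xa9 blk=10 s=0: VC-HIT | VC [14, 4]
  [12] addr=0xae blk=10 s=0: L1-HIT | VC [14, 4]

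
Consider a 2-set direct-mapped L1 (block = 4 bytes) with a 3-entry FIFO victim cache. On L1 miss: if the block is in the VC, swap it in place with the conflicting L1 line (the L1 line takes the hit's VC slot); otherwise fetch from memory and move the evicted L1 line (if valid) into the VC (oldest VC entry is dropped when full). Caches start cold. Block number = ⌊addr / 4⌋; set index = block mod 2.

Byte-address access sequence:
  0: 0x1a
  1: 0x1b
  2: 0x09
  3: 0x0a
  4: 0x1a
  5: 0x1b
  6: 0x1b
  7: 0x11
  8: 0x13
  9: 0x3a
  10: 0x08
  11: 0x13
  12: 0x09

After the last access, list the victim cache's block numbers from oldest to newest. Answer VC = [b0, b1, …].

VC = [14, 6, 4]

#0 0x1a→b6/s0 MISS; vc=[]
#1 0x1b→b6/s0 L1-HIT; vc=[]
#2 0x9→b2/s0 MISS; vc=[6]
#3 0xa→b2/s0 L1-HIT; vc=[6]
#4 0x1a→b6/s0 VC-HIT; vc=[2]
#5 0x1b→b6/s0 L1-HIT; vc=[2]
#6 0x1b→b6/s0 L1-HIT; vc=[2]
#7 0x11→b4/s0 MISS; vc=[2,6]
#8 0x13→b4/s0 L1-HIT; vc=[2,6]
#9 0x3a→b14/s0 MISS; vc=[2,6,4]
#10 0x8→b2/s0 VC-HIT; vc=[14,6,4]
#11 0x13→b4/s0 VC-HIT; vc=[14,6,2]
#12 0x9→b2/s0 VC-HIT; vc=[14,6,4]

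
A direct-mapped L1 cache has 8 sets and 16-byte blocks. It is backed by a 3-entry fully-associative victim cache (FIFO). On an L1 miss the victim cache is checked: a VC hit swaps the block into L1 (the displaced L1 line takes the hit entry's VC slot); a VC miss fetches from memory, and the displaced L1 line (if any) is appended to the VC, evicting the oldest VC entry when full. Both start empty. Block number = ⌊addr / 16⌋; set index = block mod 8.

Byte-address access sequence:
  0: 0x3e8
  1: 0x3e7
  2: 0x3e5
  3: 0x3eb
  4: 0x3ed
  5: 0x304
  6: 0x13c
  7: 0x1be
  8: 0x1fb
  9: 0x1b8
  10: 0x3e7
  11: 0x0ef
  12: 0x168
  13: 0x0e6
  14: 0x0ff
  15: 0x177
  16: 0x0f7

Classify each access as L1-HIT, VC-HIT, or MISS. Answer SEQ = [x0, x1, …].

SEQ = [MISS, L1-HIT, L1-HIT, L1-HIT, L1-HIT, MISS, MISS, MISS, MISS, L1-HIT, L1-HIT, MISS, MISS, VC-HIT, MISS, MISS, VC-HIT]

  [0] addr=0x3e8 blk=62 s=6: MISS | VC []
  [1] addr=0x3e7 blk=62 s=6: L1-HIT | VC []
  [2] addr=0x3e5 blk=62 s=6: L1-HIT | VC []
  [3] addr=0x3eb blk=62 s=6: L1-HIT | VC []
  [4] addr=0x3ed blk=62 s=6: L1-HIT | VC []
  [5] addr=0x304 blk=48 s=0: MISS | VC []
  [6] addr=0x13c blk=19 s=3: MISS | VC []
  [7] addr=0x1be blk=27 s=3: MISS | VC [19]
  [8] addr=0x1fb blk=31 s=7: MISS | VC [19]
  [9] addr=0x1b8 blk=27 s=3: L1-HIT | VC [19]
  [10] addr=0x3e7 blk=62 s=6: L1-HIT | VC [19]
  [11] addr=0xef blk=14 s=6: MISS | VC [19, 62]
  [12] addr=0x168 blk=22 s=6: MISS | VC [19, 62, 14]
  [13] addr=0xe6 blk=14 s=6: VC-HIT | VC [19, 62, 22]
  [14] addr=0xff blk=15 s=7: MISS | VC [62, 22, 31]
  [15] addr=0x177 blk=23 s=7: MISS | VC [22, 31, 15]
  [16] addr=0xf7 blk=15 s=7: VC-HIT | VC [22, 31, 23]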